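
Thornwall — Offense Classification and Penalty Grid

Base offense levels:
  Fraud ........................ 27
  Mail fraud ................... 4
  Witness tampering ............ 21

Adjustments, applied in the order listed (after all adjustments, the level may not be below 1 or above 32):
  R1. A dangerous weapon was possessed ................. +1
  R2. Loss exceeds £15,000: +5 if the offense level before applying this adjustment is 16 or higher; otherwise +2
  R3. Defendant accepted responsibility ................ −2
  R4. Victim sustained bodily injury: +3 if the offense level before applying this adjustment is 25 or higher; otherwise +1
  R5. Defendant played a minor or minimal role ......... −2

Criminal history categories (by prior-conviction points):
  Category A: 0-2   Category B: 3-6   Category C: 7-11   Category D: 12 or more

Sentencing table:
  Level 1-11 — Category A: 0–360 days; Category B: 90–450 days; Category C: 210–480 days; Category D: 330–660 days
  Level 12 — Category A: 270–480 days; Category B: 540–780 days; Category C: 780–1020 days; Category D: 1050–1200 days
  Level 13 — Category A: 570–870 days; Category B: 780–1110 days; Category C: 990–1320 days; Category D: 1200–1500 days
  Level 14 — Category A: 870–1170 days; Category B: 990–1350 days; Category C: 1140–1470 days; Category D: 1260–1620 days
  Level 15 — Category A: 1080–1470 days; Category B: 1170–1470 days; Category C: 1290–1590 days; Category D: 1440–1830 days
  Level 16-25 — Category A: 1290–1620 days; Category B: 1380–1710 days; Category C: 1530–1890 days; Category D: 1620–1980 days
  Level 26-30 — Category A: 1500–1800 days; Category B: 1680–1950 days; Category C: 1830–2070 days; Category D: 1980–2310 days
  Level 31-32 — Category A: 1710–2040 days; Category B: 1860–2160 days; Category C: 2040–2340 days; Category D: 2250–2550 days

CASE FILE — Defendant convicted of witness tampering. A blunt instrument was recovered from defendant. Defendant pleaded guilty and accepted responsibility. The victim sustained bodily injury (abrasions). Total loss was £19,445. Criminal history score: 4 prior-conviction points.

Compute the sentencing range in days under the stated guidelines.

1680-1950 days

Base offense level for witness tampering: 21.
R1 applies: 21 + 1 = 22.
R2 applies (level before this adjustment is 22 ≥ 16, so +5): 22 + 5 = 27.
R3 applies: 27 − 2 = 25.
R4 applies (level before this adjustment is 25 ≥ 25, so +3): 25 + 3 = 28.
Final offense level: 28.
Criminal history: 4 prior points → Category B (3-6).
Level 28 falls in the 26-30 band.
Grid: Level 26-30 × Category B = 1680-1950 days.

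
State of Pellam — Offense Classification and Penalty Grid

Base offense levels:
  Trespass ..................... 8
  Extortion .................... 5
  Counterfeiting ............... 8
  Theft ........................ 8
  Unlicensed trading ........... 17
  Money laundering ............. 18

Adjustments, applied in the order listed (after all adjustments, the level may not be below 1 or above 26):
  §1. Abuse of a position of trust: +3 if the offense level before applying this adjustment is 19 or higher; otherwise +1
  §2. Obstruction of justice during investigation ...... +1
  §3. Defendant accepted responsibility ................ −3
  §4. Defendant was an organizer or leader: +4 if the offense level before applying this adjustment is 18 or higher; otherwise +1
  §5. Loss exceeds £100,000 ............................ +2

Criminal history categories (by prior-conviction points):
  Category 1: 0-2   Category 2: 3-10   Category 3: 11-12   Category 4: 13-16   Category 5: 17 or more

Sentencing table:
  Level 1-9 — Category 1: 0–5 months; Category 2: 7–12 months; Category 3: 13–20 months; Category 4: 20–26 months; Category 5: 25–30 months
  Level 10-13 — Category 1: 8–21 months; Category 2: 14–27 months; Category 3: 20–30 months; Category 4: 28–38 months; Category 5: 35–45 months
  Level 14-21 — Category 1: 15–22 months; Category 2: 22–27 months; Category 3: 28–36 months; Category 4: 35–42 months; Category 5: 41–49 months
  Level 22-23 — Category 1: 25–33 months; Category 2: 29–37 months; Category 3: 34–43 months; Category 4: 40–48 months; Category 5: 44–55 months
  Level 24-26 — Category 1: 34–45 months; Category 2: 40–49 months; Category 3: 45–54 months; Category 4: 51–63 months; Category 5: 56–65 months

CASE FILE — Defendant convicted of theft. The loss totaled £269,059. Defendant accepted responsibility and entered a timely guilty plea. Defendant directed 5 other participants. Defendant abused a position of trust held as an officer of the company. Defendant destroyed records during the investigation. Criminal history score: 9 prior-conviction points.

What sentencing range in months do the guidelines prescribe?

14-27 months

Base offense level for theft: 8.
§1 applies (level before this adjustment is 8 < 19, so +1): 8 + 1 = 9.
§2 applies: 9 + 1 = 10.
§3 applies: 10 − 3 = 7.
§4 applies (level before this adjustment is 7 < 18, so +1): 7 + 1 = 8.
§5 applies: 8 + 2 = 10.
Final offense level: 10.
Criminal history: 9 prior points → Category 2 (3-10).
Level 10 falls in the 10-13 band.
Grid: Level 10-13 × Category 2 = 14-27 months.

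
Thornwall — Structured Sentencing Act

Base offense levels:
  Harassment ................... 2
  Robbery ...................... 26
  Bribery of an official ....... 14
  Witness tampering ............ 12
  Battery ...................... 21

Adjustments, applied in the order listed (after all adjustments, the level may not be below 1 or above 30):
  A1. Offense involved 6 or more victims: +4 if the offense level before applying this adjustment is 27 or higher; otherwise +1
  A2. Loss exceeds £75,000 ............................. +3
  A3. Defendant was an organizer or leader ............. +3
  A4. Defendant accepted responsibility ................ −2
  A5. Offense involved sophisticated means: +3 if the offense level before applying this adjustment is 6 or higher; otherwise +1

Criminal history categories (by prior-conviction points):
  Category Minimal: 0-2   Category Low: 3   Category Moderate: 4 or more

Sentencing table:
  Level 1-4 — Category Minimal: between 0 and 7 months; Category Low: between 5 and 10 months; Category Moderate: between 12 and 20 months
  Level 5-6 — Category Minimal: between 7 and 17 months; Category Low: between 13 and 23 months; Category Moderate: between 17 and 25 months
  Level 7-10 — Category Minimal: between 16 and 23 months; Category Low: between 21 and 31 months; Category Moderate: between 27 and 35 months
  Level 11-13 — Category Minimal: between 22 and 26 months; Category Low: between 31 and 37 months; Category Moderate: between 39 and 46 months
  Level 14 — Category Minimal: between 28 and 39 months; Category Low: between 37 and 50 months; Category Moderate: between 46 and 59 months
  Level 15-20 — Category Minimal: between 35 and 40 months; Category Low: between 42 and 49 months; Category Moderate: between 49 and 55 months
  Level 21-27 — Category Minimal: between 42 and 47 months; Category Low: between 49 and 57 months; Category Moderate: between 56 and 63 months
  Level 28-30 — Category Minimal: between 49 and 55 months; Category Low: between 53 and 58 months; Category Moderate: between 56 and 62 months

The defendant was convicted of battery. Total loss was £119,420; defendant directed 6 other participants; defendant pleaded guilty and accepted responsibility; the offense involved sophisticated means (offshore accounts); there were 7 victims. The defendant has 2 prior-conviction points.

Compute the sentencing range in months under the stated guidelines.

Base offense level for battery: 21.
A1 applies (level before this adjustment is 21 < 27, so +1): 21 + 1 = 22.
A2 applies: 22 + 3 = 25.
A3 applies: 25 + 3 = 28.
A4 applies: 28 − 2 = 26.
A5 applies (level before this adjustment is 26 ≥ 6, so +3): 26 + 3 = 29.
Final offense level: 29.
Criminal history: 2 prior points → Category Minimal (0-2).
Level 29 falls in the 28-30 band.
Grid: Level 28-30 × Category Minimal = 49-55 months.

49-55 months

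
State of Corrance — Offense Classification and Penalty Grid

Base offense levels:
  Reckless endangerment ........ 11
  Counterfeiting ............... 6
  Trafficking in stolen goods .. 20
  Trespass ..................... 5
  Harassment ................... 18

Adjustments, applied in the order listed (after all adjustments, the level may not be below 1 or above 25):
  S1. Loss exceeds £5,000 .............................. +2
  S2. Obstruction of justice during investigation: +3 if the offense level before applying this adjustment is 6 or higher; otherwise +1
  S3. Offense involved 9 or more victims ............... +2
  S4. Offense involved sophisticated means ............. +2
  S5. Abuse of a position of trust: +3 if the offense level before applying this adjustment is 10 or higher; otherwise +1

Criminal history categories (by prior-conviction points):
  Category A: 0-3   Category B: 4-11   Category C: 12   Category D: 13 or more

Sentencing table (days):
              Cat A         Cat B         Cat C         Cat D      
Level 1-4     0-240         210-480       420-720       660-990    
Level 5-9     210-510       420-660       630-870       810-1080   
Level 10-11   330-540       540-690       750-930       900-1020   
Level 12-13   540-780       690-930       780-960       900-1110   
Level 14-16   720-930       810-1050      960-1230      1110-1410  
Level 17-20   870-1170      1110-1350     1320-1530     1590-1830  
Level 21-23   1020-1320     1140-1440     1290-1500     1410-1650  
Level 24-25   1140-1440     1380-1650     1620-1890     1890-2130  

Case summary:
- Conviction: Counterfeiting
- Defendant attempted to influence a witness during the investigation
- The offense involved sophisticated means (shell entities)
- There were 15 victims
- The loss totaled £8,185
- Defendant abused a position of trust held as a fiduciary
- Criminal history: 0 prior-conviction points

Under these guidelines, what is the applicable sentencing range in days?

Base offense level for counterfeiting: 6.
S1 applies: 6 + 2 = 8.
S2 applies (level before this adjustment is 8 ≥ 6, so +3): 8 + 3 = 11.
S3 applies: 11 + 2 = 13.
S4 applies: 13 + 2 = 15.
S5 applies (level before this adjustment is 15 ≥ 10, so +3): 15 + 3 = 18.
Final offense level: 18.
Criminal history: 0 prior points → Category A (0-3).
Level 18 falls in the 17-20 band.
Grid: Level 17-20 × Category A = 870-1170 days.

870-1170 days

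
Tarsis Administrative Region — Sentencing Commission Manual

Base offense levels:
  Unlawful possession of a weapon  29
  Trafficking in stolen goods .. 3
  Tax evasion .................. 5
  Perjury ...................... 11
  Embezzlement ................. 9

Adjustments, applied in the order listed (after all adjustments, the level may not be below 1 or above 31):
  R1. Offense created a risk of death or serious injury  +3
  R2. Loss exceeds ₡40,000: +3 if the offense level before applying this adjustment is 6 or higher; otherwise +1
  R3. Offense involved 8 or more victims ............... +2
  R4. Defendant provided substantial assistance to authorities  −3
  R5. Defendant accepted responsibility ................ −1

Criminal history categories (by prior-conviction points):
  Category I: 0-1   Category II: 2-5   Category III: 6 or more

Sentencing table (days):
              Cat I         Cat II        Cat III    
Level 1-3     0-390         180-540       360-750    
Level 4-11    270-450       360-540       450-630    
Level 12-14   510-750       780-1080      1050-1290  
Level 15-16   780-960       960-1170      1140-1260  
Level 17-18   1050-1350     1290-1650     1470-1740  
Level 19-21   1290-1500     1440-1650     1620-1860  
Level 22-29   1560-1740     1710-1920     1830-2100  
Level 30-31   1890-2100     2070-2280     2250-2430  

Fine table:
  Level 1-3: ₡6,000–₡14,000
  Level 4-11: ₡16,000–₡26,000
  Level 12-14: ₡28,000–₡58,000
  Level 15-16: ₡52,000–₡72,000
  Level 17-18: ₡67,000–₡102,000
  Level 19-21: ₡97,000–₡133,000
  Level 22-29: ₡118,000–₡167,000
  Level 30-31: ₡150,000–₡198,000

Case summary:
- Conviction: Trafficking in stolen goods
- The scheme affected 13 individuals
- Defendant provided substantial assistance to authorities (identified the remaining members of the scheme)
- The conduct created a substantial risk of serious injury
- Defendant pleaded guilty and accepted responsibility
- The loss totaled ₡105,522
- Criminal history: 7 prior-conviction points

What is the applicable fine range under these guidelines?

Base offense level for trafficking in stolen goods: 3.
R1 applies: 3 + 3 = 6.
R2 applies (level before this adjustment is 6 ≥ 6, so +3): 6 + 3 = 9.
R3 applies: 9 + 2 = 11.
R4 applies: 11 − 3 = 8.
R5 applies: 8 − 1 = 7.
Final offense level: 7.
Level 7 falls in the 4-11 band.
Fine table: Level 4-11 → ₡16,000–₡26,000.

₡16,000–₡26,000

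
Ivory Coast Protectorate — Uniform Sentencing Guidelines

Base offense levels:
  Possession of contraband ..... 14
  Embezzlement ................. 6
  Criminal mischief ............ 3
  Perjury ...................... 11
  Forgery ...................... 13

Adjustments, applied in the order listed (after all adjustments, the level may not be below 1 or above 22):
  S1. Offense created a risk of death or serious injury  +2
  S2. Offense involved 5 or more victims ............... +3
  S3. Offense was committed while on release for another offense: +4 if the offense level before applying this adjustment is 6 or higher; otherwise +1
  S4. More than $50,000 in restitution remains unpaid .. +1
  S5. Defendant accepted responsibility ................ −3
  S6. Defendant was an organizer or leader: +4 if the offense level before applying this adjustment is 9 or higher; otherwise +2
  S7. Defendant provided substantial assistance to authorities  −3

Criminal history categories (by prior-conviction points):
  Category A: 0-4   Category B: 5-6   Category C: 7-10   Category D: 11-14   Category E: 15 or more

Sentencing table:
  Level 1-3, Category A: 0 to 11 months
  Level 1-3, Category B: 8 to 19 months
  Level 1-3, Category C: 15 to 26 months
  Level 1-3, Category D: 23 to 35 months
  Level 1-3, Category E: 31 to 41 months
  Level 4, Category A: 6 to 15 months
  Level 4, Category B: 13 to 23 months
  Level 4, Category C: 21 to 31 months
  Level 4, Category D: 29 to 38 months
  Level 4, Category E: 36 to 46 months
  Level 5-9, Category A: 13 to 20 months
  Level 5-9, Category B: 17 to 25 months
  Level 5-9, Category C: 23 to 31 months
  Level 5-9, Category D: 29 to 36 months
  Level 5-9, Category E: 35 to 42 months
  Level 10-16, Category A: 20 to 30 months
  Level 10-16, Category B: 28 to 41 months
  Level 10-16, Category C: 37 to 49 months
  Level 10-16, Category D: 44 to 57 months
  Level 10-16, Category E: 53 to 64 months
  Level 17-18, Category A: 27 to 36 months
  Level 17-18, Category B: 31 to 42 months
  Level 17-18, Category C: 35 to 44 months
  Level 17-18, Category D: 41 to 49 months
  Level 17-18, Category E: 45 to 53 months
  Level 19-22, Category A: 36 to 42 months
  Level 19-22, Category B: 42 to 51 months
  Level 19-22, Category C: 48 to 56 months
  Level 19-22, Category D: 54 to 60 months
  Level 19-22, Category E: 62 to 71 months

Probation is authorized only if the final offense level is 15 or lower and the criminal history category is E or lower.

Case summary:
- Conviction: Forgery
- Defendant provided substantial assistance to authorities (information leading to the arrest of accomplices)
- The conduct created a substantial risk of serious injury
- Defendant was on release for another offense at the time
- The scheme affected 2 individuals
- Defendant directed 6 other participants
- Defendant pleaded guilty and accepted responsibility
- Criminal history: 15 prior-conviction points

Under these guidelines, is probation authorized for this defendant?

Base offense level for forgery: 13.
S1 applies: 13 + 2 = 15.
S2 does not apply.
S3 applies (level before this adjustment is 15 ≥ 6, so +4): 15 + 4 = 19.
S4 does not apply.
S5 applies: 19 − 3 = 16.
S6 applies (level before this adjustment is 16 ≥ 9, so +4): 16 + 4 = 20.
S7 applies: 20 − 3 = 17.
Final offense level: 17.
Criminal history: 15 prior points → Category E (15+).
Level 17 falls in the 17-18 band.
Grid: Level 17-18 × Category E = 45-53 months.
Probation check: level 17 > 15 and category E ≤ E → not eligible.

No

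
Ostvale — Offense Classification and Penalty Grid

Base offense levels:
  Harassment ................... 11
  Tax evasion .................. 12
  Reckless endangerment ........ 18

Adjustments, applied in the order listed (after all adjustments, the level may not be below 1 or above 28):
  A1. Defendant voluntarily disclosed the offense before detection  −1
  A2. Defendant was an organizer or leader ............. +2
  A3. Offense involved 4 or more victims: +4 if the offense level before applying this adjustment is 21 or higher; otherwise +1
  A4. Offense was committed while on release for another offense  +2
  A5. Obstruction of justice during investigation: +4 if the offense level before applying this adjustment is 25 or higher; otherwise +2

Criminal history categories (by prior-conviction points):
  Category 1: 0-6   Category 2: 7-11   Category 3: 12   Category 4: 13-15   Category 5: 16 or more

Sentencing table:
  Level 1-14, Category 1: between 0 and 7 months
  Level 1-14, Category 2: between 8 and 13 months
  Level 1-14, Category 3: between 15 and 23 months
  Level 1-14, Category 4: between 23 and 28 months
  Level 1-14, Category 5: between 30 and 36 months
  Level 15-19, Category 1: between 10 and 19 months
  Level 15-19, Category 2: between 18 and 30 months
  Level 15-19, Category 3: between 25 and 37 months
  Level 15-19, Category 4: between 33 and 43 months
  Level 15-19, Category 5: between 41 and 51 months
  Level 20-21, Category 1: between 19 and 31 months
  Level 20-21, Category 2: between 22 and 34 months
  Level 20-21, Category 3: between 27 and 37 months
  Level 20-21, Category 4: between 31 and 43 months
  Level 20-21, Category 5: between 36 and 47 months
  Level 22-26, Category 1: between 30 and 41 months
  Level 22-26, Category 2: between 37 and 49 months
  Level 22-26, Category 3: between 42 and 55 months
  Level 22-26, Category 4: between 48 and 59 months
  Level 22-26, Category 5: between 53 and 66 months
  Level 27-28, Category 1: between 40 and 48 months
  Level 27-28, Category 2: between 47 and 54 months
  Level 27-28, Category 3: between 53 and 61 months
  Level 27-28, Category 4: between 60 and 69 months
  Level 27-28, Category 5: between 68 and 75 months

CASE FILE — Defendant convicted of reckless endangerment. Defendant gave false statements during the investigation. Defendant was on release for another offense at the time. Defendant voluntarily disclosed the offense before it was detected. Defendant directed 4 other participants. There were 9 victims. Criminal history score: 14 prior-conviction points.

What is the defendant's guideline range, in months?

48-59 months

Base offense level for reckless endangerment: 18.
A1 applies: 18 − 1 = 17.
A2 applies: 17 + 2 = 19.
A3 applies (level before this adjustment is 19 < 21, so +1): 19 + 1 = 20.
A4 applies: 20 + 2 = 22.
A5 applies (level before this adjustment is 22 < 25, so +2): 22 + 2 = 24.
Final offense level: 24.
Criminal history: 14 prior points → Category 4 (13-15).
Level 24 falls in the 22-26 band.
Grid: Level 22-26 × Category 4 = 48-59 months.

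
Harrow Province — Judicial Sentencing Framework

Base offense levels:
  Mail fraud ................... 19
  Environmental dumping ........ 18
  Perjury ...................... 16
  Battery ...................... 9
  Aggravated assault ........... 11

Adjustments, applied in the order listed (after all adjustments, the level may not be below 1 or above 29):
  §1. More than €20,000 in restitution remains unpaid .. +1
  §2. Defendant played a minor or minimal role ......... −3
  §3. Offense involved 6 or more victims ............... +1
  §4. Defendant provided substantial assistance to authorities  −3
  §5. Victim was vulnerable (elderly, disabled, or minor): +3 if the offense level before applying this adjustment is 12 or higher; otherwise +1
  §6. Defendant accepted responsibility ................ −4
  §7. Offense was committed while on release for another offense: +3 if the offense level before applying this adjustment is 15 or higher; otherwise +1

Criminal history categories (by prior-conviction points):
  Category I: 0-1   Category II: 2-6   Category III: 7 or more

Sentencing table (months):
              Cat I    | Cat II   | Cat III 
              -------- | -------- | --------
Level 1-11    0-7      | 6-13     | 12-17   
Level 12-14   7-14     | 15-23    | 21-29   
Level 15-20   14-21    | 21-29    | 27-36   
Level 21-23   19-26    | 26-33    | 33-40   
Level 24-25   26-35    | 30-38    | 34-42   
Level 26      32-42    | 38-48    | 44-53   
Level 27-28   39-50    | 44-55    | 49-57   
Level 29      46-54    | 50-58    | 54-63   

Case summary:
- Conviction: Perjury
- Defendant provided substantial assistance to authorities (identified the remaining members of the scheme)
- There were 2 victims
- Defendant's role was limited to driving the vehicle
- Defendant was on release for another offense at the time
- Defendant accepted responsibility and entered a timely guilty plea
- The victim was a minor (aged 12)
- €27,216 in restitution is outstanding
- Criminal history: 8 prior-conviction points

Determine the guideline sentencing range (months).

12-17 months

Base offense level for perjury: 16.
§1 applies: 16 + 1 = 17.
§2 applies: 17 − 3 = 14.
§3 does not apply.
§4 applies: 14 − 3 = 11.
§5 applies (level before this adjustment is 11 < 12, so +1): 11 + 1 = 12.
§6 applies: 12 − 4 = 8.
§7 applies (level before this adjustment is 8 < 15, so +1): 8 + 1 = 9.
Final offense level: 9.
Criminal history: 8 prior points → Category III (7+).
Level 9 falls in the 1-11 band.
Grid: Level 1-11 × Category III = 12-17 months.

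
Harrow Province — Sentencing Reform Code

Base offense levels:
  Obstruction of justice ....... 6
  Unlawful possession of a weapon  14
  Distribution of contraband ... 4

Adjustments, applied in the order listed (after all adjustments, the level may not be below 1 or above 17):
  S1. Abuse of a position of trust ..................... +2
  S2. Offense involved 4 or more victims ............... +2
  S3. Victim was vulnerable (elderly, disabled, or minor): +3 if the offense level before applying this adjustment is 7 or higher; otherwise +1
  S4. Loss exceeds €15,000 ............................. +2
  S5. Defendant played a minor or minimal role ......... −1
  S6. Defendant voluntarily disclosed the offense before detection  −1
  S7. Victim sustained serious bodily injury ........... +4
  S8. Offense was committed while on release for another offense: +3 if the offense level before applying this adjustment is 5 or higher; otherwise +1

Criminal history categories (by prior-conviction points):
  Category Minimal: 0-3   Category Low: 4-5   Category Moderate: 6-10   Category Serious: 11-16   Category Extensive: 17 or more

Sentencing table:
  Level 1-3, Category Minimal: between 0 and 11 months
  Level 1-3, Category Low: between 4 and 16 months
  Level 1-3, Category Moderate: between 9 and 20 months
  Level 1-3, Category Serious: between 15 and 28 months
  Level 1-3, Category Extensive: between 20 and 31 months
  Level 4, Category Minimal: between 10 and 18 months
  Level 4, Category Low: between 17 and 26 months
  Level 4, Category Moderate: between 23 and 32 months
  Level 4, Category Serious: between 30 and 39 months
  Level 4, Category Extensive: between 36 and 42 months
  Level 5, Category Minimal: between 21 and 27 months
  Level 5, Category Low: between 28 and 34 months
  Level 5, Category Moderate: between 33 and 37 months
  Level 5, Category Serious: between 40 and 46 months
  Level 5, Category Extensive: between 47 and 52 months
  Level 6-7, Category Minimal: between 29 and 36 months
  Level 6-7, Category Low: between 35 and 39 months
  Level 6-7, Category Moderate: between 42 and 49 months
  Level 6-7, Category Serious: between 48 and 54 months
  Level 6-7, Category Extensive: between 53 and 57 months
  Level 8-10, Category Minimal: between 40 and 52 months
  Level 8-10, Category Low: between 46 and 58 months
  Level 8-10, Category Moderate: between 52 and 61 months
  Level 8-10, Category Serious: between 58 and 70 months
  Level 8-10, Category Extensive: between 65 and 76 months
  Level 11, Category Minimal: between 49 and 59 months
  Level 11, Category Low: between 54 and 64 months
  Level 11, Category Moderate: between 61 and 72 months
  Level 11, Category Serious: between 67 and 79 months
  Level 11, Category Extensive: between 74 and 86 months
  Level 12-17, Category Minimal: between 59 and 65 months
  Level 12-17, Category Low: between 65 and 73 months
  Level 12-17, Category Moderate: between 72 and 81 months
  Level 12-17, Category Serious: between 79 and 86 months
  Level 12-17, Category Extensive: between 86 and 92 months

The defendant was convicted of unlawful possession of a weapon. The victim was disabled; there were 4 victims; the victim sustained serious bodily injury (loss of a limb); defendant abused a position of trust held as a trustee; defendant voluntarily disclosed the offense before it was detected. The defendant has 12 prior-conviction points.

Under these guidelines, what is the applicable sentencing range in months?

Base offense level for unlawful possession of a weapon: 14.
S1 applies: 14 + 2 = 16.
S2 applies: 16 + 2 = 18.
S3 applies (level before this adjustment is 18 ≥ 7, so +3): 18 + 3 = 21.
S6 applies: 21 − 1 = 20.
S7 applies: 20 + 4 = 24.
Level 24 exceeds the maximum of 17; capped at 17.
Final offense level: 17.
Criminal history: 12 prior points → Category Serious (11-16).
Level 17 falls in the 12-17 band.
Grid: Level 12-17 × Category Serious = 79-86 months.

79-86 months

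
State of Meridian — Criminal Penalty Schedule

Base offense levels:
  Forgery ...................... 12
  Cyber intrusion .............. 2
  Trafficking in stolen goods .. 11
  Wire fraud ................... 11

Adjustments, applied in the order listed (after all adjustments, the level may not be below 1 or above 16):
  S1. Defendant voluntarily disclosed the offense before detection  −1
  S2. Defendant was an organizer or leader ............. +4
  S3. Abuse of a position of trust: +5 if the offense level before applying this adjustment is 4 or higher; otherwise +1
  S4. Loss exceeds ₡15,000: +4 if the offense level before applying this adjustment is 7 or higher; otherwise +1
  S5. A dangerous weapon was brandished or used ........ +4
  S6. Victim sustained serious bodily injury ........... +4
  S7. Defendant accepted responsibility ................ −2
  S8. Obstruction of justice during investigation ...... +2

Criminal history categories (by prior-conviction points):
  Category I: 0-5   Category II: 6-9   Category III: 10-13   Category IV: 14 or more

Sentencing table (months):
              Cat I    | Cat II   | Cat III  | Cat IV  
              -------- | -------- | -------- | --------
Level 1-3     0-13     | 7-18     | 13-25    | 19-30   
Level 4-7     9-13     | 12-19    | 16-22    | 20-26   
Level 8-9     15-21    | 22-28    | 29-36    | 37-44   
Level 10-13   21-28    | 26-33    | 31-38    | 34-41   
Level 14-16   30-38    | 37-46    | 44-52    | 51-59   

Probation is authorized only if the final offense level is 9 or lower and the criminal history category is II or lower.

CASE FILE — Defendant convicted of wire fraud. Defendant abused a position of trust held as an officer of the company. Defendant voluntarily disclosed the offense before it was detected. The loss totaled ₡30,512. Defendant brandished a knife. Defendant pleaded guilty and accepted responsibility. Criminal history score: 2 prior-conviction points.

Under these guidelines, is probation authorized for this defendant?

No

Base offense level for wire fraud: 11.
S1 applies: 11 − 1 = 10.
S2 does not apply.
S3 applies (level before this adjustment is 10 ≥ 4, so +5): 10 + 5 = 15.
S4 applies (level before this adjustment is 15 ≥ 7, so +4): 15 + 4 = 19.
S5 applies: 19 + 4 = 23.
S7 applies: 23 − 2 = 21.
S8 does not apply.
Level 21 exceeds the maximum of 16; capped at 16.
Final offense level: 16.
Criminal history: 2 prior points → Category I (0-5).
Level 16 falls in the 14-16 band.
Grid: Level 14-16 × Category I = 30-38 months.
Probation check: level 16 > 9 and category I ≤ II → not eligible.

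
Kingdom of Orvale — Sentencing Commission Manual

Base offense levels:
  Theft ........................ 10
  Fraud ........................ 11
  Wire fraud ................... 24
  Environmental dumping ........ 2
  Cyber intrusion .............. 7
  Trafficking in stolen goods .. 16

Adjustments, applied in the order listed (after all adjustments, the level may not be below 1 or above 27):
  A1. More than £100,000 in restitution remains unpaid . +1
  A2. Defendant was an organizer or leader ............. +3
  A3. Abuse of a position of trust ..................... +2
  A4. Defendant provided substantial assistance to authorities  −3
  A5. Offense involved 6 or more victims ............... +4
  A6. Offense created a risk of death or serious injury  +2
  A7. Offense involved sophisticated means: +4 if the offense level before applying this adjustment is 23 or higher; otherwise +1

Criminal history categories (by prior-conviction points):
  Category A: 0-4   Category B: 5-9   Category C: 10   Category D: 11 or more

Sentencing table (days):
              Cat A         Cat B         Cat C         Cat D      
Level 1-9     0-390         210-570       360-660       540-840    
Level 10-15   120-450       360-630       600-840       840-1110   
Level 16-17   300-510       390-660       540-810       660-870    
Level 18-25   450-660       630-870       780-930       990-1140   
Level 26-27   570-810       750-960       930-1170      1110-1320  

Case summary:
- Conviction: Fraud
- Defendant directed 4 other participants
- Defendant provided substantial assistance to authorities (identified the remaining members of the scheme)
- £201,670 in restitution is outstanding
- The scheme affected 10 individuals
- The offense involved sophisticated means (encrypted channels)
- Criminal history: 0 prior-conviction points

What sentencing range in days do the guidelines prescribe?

Base offense level for fraud: 11.
A1 applies: 11 + 1 = 12.
A2 applies: 12 + 3 = 15.
A4 applies: 15 − 3 = 12.
A5 applies: 12 + 4 = 16.
A7 applies (level before this adjustment is 16 < 23, so +1): 16 + 1 = 17.
Final offense level: 17.
Criminal history: 0 prior points → Category A (0-4).
Level 17 falls in the 16-17 band.
Grid: Level 16-17 × Category A = 300-510 days.

300-510 days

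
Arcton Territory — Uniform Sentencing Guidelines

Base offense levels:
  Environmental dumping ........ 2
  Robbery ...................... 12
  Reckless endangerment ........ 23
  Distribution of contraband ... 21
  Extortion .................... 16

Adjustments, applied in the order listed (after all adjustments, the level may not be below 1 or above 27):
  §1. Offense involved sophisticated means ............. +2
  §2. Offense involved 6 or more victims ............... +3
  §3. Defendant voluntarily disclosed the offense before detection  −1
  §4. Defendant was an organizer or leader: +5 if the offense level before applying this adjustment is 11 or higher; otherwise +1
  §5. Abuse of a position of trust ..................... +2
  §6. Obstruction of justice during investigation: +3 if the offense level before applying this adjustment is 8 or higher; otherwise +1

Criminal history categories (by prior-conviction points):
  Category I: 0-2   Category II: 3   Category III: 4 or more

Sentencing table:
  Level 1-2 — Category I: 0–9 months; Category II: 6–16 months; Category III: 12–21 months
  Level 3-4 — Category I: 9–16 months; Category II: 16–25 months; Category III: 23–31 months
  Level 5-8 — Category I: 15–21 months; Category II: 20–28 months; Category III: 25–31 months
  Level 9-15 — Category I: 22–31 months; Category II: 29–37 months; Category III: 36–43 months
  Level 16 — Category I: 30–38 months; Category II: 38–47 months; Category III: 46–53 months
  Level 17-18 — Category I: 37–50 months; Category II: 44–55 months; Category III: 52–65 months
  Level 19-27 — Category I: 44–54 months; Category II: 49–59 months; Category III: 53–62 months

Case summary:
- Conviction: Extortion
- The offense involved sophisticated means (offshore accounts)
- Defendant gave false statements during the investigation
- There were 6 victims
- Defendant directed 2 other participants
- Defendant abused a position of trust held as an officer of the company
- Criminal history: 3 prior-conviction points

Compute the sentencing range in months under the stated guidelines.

49-59 months

Base offense level for extortion: 16.
§1 applies: 16 + 2 = 18.
§2 applies: 18 + 3 = 21.
§4 applies (level before this adjustment is 21 ≥ 11, so +5): 21 + 5 = 26.
§5 applies: 26 + 2 = 28.
§6 applies (level before this adjustment is 28 ≥ 8, so +3): 28 + 3 = 31.
Level 31 exceeds the maximum of 27; capped at 27.
Final offense level: 27.
Criminal history: 3 prior points → Category II (3).
Level 27 falls in the 19-27 band.
Grid: Level 19-27 × Category II = 49-59 months.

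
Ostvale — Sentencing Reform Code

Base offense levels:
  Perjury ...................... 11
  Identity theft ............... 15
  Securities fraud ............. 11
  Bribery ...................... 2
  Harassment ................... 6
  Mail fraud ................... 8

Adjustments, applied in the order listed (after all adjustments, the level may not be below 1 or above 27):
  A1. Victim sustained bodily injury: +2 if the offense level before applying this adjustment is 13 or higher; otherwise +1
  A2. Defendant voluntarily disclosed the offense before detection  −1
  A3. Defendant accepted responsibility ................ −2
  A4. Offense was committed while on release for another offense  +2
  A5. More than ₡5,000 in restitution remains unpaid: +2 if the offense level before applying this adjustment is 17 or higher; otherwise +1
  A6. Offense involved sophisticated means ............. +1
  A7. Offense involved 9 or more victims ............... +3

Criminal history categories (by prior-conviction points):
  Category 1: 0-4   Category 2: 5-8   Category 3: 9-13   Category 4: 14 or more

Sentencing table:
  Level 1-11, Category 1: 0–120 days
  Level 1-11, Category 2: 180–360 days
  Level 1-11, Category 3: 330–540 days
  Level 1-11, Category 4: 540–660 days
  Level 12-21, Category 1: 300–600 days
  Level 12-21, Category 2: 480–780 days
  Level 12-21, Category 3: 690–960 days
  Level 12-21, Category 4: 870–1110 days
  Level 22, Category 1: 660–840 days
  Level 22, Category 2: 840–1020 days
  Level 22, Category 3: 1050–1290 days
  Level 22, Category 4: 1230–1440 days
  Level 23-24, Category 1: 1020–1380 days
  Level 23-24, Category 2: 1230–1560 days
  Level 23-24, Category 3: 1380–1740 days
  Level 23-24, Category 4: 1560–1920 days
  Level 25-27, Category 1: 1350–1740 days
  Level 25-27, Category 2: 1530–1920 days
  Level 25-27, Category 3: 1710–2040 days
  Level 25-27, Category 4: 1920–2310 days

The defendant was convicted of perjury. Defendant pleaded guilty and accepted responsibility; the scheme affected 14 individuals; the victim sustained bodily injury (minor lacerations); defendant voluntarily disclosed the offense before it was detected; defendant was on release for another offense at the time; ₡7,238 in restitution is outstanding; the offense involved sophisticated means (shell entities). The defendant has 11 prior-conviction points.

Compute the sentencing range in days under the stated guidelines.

Base offense level for perjury: 11.
A1 applies (level before this adjustment is 11 < 13, so +1): 11 + 1 = 12.
A2 applies: 12 − 1 = 11.
A3 applies: 11 − 2 = 9.
A4 applies: 9 + 2 = 11.
A5 applies (level before this adjustment is 11 < 17, so +1): 11 + 1 = 12.
A6 applies: 12 + 1 = 13.
A7 applies: 13 + 3 = 16.
Final offense level: 16.
Criminal history: 11 prior points → Category 3 (9-13).
Level 16 falls in the 12-21 band.
Grid: Level 12-21 × Category 3 = 690-960 days.

690-960 days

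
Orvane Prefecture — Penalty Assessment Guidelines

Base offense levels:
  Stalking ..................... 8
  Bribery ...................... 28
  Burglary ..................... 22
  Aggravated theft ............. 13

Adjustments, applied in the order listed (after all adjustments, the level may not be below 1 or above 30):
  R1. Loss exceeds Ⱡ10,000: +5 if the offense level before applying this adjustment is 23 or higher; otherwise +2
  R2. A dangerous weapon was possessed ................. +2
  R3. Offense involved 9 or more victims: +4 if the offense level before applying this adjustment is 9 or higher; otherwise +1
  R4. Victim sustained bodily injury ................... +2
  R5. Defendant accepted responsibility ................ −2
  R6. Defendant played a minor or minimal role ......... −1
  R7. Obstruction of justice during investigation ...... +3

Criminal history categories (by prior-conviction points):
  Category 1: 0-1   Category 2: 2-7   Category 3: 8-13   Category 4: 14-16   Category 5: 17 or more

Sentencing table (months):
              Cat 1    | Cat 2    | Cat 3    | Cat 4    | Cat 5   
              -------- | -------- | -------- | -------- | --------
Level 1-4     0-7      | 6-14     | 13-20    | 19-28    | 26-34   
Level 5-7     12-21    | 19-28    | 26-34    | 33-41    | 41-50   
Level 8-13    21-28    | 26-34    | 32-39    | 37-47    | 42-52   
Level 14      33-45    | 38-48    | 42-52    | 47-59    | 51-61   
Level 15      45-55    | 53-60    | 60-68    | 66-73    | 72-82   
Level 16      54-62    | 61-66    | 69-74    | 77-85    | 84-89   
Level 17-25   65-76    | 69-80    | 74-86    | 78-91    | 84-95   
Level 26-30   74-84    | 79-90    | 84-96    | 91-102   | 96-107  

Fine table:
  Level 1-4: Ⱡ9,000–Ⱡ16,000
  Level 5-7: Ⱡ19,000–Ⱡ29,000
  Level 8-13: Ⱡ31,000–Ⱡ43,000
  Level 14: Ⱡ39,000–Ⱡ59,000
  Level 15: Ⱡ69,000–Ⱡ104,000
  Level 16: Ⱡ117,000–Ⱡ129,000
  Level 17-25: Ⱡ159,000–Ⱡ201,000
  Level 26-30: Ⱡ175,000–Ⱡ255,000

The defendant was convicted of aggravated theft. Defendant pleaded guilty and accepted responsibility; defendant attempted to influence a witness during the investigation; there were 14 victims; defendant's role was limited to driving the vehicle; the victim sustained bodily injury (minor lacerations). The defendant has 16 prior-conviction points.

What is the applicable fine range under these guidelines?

Base offense level for aggravated theft: 13.
R1 does not apply.
R2 does not apply.
R3 applies (level before this adjustment is 13 ≥ 9, so +4): 13 + 4 = 17.
R4 applies: 17 + 2 = 19.
R5 applies: 19 − 2 = 17.
R6 applies: 17 − 1 = 16.
R7 applies: 16 + 3 = 19.
Final offense level: 19.
Level 19 falls in the 17-25 band.
Fine table: Level 17-25 → Ⱡ159,000–Ⱡ201,000.

Ⱡ159,000–Ⱡ201,000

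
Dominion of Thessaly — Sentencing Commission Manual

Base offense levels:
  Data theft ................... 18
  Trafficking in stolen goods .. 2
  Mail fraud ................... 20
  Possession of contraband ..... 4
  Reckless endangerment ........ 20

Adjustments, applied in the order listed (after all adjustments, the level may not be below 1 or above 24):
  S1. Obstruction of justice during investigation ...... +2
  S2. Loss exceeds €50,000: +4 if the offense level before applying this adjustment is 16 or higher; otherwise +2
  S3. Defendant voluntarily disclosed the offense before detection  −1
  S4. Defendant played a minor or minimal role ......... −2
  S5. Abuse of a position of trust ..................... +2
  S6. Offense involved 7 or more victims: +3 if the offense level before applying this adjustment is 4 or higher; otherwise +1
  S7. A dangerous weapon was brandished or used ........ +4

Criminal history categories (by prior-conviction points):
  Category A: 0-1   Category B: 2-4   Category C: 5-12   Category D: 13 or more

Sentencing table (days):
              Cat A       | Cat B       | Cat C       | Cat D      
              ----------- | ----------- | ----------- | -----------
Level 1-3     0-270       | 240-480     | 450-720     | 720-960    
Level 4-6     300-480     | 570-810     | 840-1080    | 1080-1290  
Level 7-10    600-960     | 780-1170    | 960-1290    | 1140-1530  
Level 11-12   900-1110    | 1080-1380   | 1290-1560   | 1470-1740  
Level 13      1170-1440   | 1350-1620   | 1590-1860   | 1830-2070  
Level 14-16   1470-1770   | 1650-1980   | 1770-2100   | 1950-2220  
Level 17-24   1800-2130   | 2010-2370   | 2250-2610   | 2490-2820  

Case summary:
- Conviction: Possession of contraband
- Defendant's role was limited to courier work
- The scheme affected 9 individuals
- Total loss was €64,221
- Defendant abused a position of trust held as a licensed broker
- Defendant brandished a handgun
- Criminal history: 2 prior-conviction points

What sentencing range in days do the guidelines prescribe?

1350-1620 days

Base offense level for possession of contraband: 4.
S2 applies (level before this adjustment is 4 < 16, so +2): 4 + 2 = 6.
S4 applies: 6 − 2 = 4.
S5 applies: 4 + 2 = 6.
S6 applies (level before this adjustment is 6 ≥ 4, so +3): 6 + 3 = 9.
S7 applies: 9 + 4 = 13.
Final offense level: 13.
Criminal history: 2 prior points → Category B (2-4).
Level 13 falls in the 13 band.
Grid: Level 13 × Category B = 1350-1620 days.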